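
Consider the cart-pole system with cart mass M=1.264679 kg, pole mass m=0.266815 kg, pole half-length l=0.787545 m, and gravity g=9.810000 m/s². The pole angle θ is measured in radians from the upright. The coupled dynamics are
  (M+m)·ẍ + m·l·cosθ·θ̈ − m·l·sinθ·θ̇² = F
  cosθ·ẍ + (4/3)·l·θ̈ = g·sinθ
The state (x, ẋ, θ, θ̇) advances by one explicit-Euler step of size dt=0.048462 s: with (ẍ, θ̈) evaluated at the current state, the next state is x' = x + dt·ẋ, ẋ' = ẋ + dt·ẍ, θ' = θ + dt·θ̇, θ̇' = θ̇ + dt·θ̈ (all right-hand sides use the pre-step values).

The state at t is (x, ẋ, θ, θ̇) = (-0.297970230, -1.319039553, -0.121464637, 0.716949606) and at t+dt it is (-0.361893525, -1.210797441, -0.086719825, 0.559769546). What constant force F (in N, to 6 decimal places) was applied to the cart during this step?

F = 2.757246 N

ẍ = (ẋ'−ẋ)/dt = (-1.210797441−-1.319039553)/0.048462 = 2.233546
θ̈ = (θ̇'−θ̇)/dt = (0.559769546−0.716949606)/0.048462 = -3.243367
sinθ=-0.121166, cosθ=0.992632
F = (M+m)·ẍ + m·l·cosθ·θ̈ − m·l·sinθ·θ̇² = 3.420662 + -0.676504 − -0.013087 = 2.757246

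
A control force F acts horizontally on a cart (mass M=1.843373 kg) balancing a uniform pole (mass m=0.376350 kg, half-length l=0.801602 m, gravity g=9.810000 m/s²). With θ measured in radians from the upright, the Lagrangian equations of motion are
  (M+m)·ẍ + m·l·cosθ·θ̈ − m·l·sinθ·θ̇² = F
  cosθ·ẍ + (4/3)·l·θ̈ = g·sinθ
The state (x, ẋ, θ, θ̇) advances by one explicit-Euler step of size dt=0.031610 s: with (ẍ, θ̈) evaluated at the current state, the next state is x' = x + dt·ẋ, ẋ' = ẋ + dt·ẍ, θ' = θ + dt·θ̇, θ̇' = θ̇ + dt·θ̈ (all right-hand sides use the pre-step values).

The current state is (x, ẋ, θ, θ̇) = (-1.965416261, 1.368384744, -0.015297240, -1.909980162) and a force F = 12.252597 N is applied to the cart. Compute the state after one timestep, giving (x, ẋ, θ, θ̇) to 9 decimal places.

sinθ=-0.015296643, cosθ=0.999883000
temp = (F + m·l·θ̇²·sinθ)/(M+m) = (12.252597 + -0.016834668)/2.219723 = 5.512292449
θ̈ = (g·sinθ − cosθ·temp)/(l·(4/3 − m·cos²θ/(M+m))) = -6.068774867
ẍ = temp − m·l·θ̈·cosθ/(M+m) = 6.337004122
Euler: x'=-1.965416261+0.031610·1.368384744=-1.922161619, ẋ'=1.368384744+0.031610·6.337004122=1.568697444
       θ'=-0.015297240+0.031610·-1.909980162=-0.075671713, θ̇'=-1.909980162+0.031610·-6.068774867=-2.101814136

(-1.922161619, 1.568697444, -0.075671713, -2.101814136)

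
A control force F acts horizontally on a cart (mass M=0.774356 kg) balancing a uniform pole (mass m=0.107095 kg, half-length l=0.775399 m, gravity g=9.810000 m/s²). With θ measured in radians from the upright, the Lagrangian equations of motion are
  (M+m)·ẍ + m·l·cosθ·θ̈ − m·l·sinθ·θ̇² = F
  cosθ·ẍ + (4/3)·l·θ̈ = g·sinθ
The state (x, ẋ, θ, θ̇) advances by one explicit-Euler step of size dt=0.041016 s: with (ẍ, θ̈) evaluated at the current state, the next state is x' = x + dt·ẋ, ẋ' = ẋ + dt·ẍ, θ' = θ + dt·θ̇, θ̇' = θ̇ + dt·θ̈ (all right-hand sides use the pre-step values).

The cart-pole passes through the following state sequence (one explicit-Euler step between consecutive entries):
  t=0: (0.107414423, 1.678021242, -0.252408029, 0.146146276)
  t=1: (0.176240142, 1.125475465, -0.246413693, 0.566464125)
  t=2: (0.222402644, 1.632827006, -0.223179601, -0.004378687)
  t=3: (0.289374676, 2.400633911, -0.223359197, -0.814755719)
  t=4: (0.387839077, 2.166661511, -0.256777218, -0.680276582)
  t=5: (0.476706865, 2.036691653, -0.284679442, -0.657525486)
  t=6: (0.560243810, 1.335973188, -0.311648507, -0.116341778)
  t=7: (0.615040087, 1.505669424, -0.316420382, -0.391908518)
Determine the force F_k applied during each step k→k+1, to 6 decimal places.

F_0 = -11.049982 N
F_1 = 9.788874 N
F_2 = 14.900487 N
F_3 = -4.750450 N
F_4 = -2.738795 N
F_5 = -13.997064 N
F_6 = 3.116148 N

step 0→1:
  ẍ = (ẋ'−ẋ)/dt = (1.125475465−1.678021242)/0.041016 = -13.471469
  θ̈ = (θ̇'−θ̇)/dt = (0.566464125−0.146146276)/0.041016 = 10.247656
  sinθ=-0.249736, cosθ=0.968314
  F = (M+m)·ẍ + m·l·cosθ·θ̈ − m·l·sinθ·θ̇² = -11.874440 + 0.824015 − -0.000443 = -11.049982
step 1→2:
  ẍ = (ẋ'−ẋ)/dt = (1.632827006−1.125475465)/0.041016 = 12.369601
  θ̈ = (θ̇'−θ̇)/dt = (-0.004378687−0.566464125)/0.041016 = -13.917564
  sinθ=-0.243928, cosθ=0.969793
  F = (M+m)·ẍ + m·l·cosθ·θ̈ − m·l·sinθ·θ̇² = 10.903197 + -1.120823 − -0.006500 = 9.788874
step 2→3:
  ẍ = (ẋ'−ẋ)/dt = (2.400633911−1.632827006)/0.041016 = 18.719692
  θ̈ = (θ̇'−θ̇)/dt = (-0.814755719−-0.004378687)/0.041016 = -19.757583
  sinθ=-0.221331, cosθ=0.975199
  F = (M+m)·ẍ + m·l·cosθ·θ̈ − m·l·sinθ·θ̇² = 16.500492 + -1.600005 − -0.000000 = 14.900487
step 3→4:
  ẍ = (ẋ'−ẋ)/dt = (2.166661511−2.400633911)/0.041016 = -5.704418
  θ̈ = (θ̇'−θ̇)/dt = (-0.680276582−-0.814755719)/0.041016 = 3.278699
  sinθ=-0.221507, cosθ=0.975159
  F = (M+m)·ẍ + m·l·cosθ·θ̈ − m·l·sinθ·θ̇² = -5.028165 + 0.265504 − -0.012211 = -4.750450
step 4→5:
  ẍ = (ẋ'−ẋ)/dt = (2.036691653−2.166661511)/0.041016 = -3.168760
  θ̈ = (θ̇'−θ̇)/dt = (-0.657525486−-0.680276582)/0.041016 = 0.554688
  sinθ=-0.253965, cosθ=0.967213
  F = (M+m)·ẍ + m·l·cosθ·θ̈ − m·l·sinθ·θ̇² = -2.793107 + 0.044552 − -0.009760 = -2.738795
step 5→6:
  ẍ = (ẋ'−ẋ)/dt = (1.335973188−2.036691653)/0.041016 = -17.084027
  θ̈ = (θ̇'−θ̇)/dt = (-0.116341778−-0.657525486)/0.041016 = 13.194454
  sinθ=-0.280850, cosθ=0.959752
  F = (M+m)·ẍ + m·l·cosθ·θ̈ − m·l·sinθ·θ̇² = -15.058733 + 1.051586 − -0.010083 = -13.997064
step 6→7:
  ẍ = (ẋ'−ẋ)/dt = (1.505669424−1.335973188)/0.041016 = 4.137318
  θ̈ = (θ̇'−θ̇)/dt = (-0.391908518−-0.116341778)/0.041016 = -6.718518
  sinθ=-0.306628, cosθ=0.951829
  F = (M+m)·ẍ + m·l·cosθ·θ̈ − m·l·sinθ·θ̇² = 3.646843 + -0.531040 − -0.000345 = 3.116148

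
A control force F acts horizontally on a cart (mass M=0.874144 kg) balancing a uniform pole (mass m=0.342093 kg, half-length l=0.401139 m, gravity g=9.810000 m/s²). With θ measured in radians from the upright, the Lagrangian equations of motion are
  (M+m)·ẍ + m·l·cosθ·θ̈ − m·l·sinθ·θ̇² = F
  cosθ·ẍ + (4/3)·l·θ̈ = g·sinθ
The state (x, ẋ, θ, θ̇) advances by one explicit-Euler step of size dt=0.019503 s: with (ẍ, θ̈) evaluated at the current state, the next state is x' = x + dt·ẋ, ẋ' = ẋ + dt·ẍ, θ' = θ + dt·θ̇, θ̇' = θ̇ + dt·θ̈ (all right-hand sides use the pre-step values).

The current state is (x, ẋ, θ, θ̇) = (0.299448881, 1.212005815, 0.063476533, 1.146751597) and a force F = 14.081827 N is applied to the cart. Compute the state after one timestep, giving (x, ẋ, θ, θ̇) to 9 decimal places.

(0.323086630, 1.494876273, 0.085841629, 0.641631843)

sinθ=0.063433914, cosθ=0.997986041
temp = (F + m·l·θ̇²·sinθ)/(M+m) = (14.081827 + 0.011447201)/1.216237 = 11.587605212
θ̈ = (g·sinθ − cosθ·temp)/(l·(4/3 − m·cos²θ/(M+m))) = -25.899592587
ẍ = temp − m·l·θ̈·cosθ/(M+m) = 14.503945942
Euler: x'=0.299448881+0.019503·1.212005815=0.323086630, ẋ'=1.212005815+0.019503·14.503945942=1.494876273
       θ'=0.063476533+0.019503·1.146751597=0.085841629, θ̇'=1.146751597+0.019503·-25.899592587=0.641631843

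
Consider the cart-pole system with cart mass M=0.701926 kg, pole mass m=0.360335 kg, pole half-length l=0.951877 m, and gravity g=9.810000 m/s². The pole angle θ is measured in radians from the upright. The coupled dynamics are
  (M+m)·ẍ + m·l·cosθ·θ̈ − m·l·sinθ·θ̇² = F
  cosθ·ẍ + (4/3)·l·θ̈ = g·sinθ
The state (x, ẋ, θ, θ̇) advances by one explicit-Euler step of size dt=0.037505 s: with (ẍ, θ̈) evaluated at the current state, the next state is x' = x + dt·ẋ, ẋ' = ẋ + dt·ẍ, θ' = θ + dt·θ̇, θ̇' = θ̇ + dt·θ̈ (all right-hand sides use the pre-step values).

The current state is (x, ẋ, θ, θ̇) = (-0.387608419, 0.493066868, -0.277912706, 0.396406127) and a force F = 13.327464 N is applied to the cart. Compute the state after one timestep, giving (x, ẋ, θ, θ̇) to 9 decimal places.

(-0.369115946, 1.139984785, -0.263045494, -0.173285706)

sinθ=-0.274349043, cosθ=0.961630180
temp = (F + m·l·θ̇²·sinθ)/(M+m) = (13.327464 + -0.014786706)/1.062261 = 12.532397682
θ̈ = (g·sinθ − cosθ·temp)/(l·(4/3 − m·cos²θ/(M+m))) = -15.189756920
ẍ = temp − m·l·θ̈·cosθ/(M+m) = 17.248844620
Euler: x'=-0.387608419+0.037505·0.493066868=-0.369115946, ẋ'=0.493066868+0.037505·17.248844620=1.139984785
       θ'=-0.277912706+0.037505·0.396406127=-0.263045494, θ̇'=0.396406127+0.037505·-15.189756920=-0.173285706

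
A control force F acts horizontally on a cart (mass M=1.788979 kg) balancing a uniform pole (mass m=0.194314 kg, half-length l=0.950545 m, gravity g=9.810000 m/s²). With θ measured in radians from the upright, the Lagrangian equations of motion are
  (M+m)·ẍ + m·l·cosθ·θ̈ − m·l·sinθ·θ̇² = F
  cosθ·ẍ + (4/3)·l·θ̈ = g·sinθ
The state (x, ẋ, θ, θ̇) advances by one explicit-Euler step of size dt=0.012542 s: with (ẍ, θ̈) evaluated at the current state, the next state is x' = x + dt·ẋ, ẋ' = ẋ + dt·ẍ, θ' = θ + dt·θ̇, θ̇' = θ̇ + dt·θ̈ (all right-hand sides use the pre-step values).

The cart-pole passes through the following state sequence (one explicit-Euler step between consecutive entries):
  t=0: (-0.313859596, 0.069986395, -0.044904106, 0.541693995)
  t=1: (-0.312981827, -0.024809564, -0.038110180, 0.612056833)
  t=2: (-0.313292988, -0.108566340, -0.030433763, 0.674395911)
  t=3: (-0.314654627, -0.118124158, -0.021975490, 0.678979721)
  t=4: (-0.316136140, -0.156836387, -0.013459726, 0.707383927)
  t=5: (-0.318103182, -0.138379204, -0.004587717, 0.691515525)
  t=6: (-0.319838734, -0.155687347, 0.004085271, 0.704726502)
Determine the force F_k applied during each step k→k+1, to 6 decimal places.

step 0→1:
  ẍ = (ẋ'−ẋ)/dt = (-0.024809564−0.069986395)/0.012542 = -7.558281
  θ̈ = (θ̇'−θ̇)/dt = (0.612056833−0.541693995)/0.012542 = 5.610177
  sinθ=-0.044889, cosθ=0.998992
  F = (M+m)·ẍ + m·l·cosθ·θ̈ − m·l·sinθ·θ̇² = -14.990286 + 1.035179 − -0.002433 = -13.952674
step 1→2:
  ẍ = (ẋ'−ẋ)/dt = (-0.108566340−-0.024809564)/0.012542 = -6.678104
  θ̈ = (θ̇'−θ̇)/dt = (0.674395911−0.612056833)/0.012542 = 4.970426
  sinθ=-0.038101, cosθ=0.999274
  F = (M+m)·ẍ + m·l·cosθ·θ̈ − m·l·sinθ·θ̇² = -13.244636 + 0.917392 − -0.002636 = -12.324608
step 2→3:
  ẍ = (ẋ'−ẋ)/dt = (-0.118124158−-0.108566340)/0.012542 = -0.762065
  θ̈ = (θ̇'−θ̇)/dt = (0.678979721−0.674395911)/0.012542 = 0.365477
  sinθ=-0.030429, cosθ=0.999537
  F = (M+m)·ẍ + m·l·cosθ·θ̈ − m·l·sinθ·θ̇² = -1.511398 + 0.067474 − -0.002556 = -1.441368
step 3→4:
  ẍ = (ẋ'−ẋ)/dt = (-0.156836387−-0.118124158)/0.012542 = -3.086607
  θ̈ = (θ̇'−θ̇)/dt = (0.707383927−0.678979721)/0.012542 = 2.264727
  sinθ=-0.021974, cosθ=0.999759
  F = (M+m)·ẍ + m·l·cosθ·θ̈ − m·l·sinθ·θ̇² = -6.121647 + 0.418204 − -0.001871 = -5.701572
step 4→5:
  ẍ = (ẋ'−ẋ)/dt = (-0.138379204−-0.156836387)/0.012542 = 1.471630
  θ̈ = (θ̇'−θ̇)/dt = (0.691515525−0.707383927)/0.012542 = -1.265221
  sinθ=-0.013459, cosθ=0.999909
  F = (M+m)·ẍ + m·l·cosθ·θ̈ − m·l·sinθ·θ̇² = 2.918673 + -0.233670 − -0.001244 = 2.686247
step 5→6:
  ẍ = (ẋ'−ẋ)/dt = (-0.155687347−-0.138379204)/0.012542 = -1.380015
  θ̈ = (θ̇'−θ̇)/dt = (0.704726502−0.691515525)/0.012542 = 1.053339
  sinθ=-0.004588, cosθ=0.999989
  F = (M+m)·ẍ + m·l·cosθ·θ̈ − m·l·sinθ·θ̇² = -2.736973 + 0.194554 − -0.000405 = -2.542014

F_0 = -13.952674 N
F_1 = -12.324608 N
F_2 = -1.441368 N
F_3 = -5.701572 N
F_4 = 2.686247 N
F_5 = -2.542014 N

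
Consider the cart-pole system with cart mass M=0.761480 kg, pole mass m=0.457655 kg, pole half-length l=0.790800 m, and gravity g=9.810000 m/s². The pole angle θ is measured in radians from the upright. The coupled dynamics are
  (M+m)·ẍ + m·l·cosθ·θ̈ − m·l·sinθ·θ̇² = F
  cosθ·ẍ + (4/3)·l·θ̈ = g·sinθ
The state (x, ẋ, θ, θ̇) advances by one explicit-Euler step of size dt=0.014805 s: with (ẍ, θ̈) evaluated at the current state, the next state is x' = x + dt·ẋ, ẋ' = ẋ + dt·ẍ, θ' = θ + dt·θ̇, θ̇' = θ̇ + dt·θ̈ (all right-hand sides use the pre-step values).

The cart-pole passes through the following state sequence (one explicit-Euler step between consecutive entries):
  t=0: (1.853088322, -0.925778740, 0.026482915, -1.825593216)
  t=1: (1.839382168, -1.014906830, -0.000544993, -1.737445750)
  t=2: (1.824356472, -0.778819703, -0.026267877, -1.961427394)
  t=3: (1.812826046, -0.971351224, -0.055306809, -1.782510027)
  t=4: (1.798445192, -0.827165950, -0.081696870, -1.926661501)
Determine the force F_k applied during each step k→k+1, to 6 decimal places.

step 0→1:
  ẍ = (ẋ'−ẋ)/dt = (-1.014906830−-0.925778740)/0.014805 = -6.020134
  θ̈ = (θ̇'−θ̇)/dt = (-1.737445750−-1.825593216)/0.014805 = 5.953898
  sinθ=0.026480, cosθ=0.999649
  F = (M+m)·ẍ + m·l·cosθ·θ̈ − m·l·sinθ·θ̇² = -7.339357 + 2.154041 − 0.031939 = -5.217255
step 1→2:
  ẍ = (ẋ'−ẋ)/dt = (-0.778819703−-1.014906830)/0.014805 = 15.946446
  θ̈ = (θ̇'−θ̇)/dt = (-1.961427394−-1.737445750)/0.014805 = -15.128784
  sinθ=-0.000545, cosθ=1.000000
  F = (M+m)·ẍ + m·l·cosθ·θ̈ − m·l·sinθ·θ̇² = 19.440870 + -5.475311 − -0.000595 = 13.966154
step 2→3:
  ẍ = (ẋ'−ẋ)/dt = (-0.971351224−-0.778819703)/0.014805 = -13.004493
  θ̈ = (θ̇'−θ̇)/dt = (-1.782510027−-1.961427394)/0.014805 = 12.084929
  sinθ=-0.026265, cosθ=0.999655
  F = (M+m)·ẍ + m·l·cosθ·θ̈ − m·l·sinθ·θ̇² = -15.854233 + 4.372191 − -0.036570 = -11.445472
step 3→4:
  ẍ = (ẋ'−ẋ)/dt = (-0.827165950−-0.971351224)/0.014805 = 9.738958
  θ̈ = (θ̇'−θ̇)/dt = (-1.926661501−-1.782510027)/0.014805 = -9.736675
  sinθ=-0.055279, cosθ=0.998471
  F = (M+m)·ẍ + m·l·cosθ·θ̈ − m·l·sinθ·θ̇² = 11.873105 + -3.518447 − -0.063566 = 8.418224

F_0 = -5.217255 N
F_1 = 13.966154 N
F_2 = -11.445472 N
F_3 = 8.418224 N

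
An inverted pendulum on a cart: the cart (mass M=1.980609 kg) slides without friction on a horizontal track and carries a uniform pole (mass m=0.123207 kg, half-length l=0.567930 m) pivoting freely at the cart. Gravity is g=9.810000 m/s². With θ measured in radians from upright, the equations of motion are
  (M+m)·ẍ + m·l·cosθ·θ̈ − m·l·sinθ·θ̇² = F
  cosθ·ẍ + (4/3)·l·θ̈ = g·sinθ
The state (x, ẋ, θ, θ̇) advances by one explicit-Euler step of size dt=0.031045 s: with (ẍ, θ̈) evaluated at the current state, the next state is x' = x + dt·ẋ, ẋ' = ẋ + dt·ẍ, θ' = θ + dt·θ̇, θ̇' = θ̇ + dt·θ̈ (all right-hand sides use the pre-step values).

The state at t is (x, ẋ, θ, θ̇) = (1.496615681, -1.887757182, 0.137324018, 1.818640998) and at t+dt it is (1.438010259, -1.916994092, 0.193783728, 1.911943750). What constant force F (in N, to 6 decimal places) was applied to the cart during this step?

F = -1.804652 N

ẍ = (ẋ'−ẋ)/dt = (-1.916994092−-1.887757182)/0.031045 = -0.941759
θ̈ = (θ̇'−θ̇)/dt = (1.911943750−1.818640998)/0.031045 = 3.005404
sinθ=0.136893, cosθ=0.990586
F = (M+m)·ẍ + m·l·cosθ·θ̈ − m·l·sinθ·θ̇² = -1.981288 + 0.208317 − 0.031681 = -1.804652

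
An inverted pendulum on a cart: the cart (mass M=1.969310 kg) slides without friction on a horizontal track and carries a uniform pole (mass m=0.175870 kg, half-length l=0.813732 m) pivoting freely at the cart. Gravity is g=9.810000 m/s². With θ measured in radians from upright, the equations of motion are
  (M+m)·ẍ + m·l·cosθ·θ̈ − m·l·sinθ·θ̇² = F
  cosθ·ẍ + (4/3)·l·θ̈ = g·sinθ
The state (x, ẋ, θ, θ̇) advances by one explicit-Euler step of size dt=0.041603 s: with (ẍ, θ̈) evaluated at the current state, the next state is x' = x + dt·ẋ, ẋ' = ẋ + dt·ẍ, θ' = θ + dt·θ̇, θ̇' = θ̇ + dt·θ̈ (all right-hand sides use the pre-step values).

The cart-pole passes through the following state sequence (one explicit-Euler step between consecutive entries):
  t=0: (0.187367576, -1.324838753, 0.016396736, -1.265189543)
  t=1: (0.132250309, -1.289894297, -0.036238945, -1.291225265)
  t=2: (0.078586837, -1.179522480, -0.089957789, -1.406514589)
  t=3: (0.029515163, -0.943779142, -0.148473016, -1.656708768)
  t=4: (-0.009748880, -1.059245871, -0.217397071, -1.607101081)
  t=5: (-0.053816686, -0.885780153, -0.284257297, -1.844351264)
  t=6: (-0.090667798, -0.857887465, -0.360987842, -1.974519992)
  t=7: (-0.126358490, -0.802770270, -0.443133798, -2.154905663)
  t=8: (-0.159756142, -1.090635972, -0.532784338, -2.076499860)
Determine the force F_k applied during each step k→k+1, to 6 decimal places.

F_0 = 1.708540 N
F_1 = 5.303433 N
F_2 = 11.323925 N
F_3 = -5.726949 N
F_4 = 8.227243 N
F_5 = 1.144956 N
F_6 = 2.458562 N
F_7 = -14.314649 N

step 0→1:
  ẍ = (ẋ'−ẋ)/dt = (-1.289894297−-1.324838753)/0.041603 = 0.839950
  θ̈ = (θ̇'−θ̇)/dt = (-1.291225265−-1.265189543)/0.041603 = -0.625814
  sinθ=0.016396, cosθ=0.999866
  F = (M+m)·ẍ + m·l·cosθ·θ̈ − m·l·sinθ·θ̇² = 1.801845 + -0.089549 − 0.003756 = 1.708540
step 1→2:
  ẍ = (ẋ'−ẋ)/dt = (-1.179522480−-1.289894297)/0.041603 = 2.652977
  θ̈ = (θ̇'−θ̇)/dt = (-1.406514589−-1.291225265)/0.041603 = -2.771178
  sinθ=-0.036231, cosθ=0.999343
  F = (M+m)·ẍ + m·l·cosθ·θ̈ − m·l·sinθ·θ̇² = 5.691114 + -0.396326 − -0.008645 = 5.303433
step 2→3:
  ẍ = (ẋ'−ẋ)/dt = (-0.943779142−-1.179522480)/0.041603 = 5.666499
  θ̈ = (θ̇'−θ̇)/dt = (-1.656708768−-1.406514589)/0.041603 = -6.013849
  sinθ=-0.089837, cosθ=0.995957
  F = (M+m)·ẍ + m·l·cosθ·θ̈ − m·l·sinθ·θ̇² = 12.155659 + -0.857168 − -0.025434 = 11.323925
step 3→4:
  ẍ = (ẋ'−ẋ)/dt = (-1.059245871−-0.943779142)/0.041603 = -2.775442
  θ̈ = (θ̇'−θ̇)/dt = (-1.607101081−-1.656708768)/0.041603 = 1.192406
  sinθ=-0.147928, cosθ=0.988998
  F = (M+m)·ẍ + m·l·cosθ·θ̈ − m·l·sinθ·θ̇² = -5.953823 + 0.168769 − -0.058105 = -5.726949
step 4→5:
  ẍ = (ẋ'−ẋ)/dt = (-0.885780153−-1.059245871)/0.041603 = 4.169548
  θ̈ = (θ̇'−θ̇)/dt = (-1.844351264−-1.607101081)/0.041603 = -5.702718
  sinθ=-0.215689, cosθ=0.976462
  F = (M+m)·ẍ + m·l·cosθ·θ̈ − m·l·sinθ·θ̇² = 8.944432 + -0.796912 − -0.079724 = 8.227243
step 5→6:
  ẍ = (ẋ'−ẋ)/dt = (-0.857887465−-0.885780153)/0.041603 = 0.670449
  θ̈ = (θ̇'−θ̇)/dt = (-1.974519992−-1.844351264)/0.041603 = -3.128830
  sinθ=-0.280445, cosθ=0.959870
  F = (M+m)·ẍ + m·l·cosθ·θ̈ − m·l·sinθ·θ̇² = 1.438234 + -0.429801 − -0.136524 = 1.144956
step 6→7:
  ẍ = (ẋ'−ẋ)/dt = (-0.802770270−-0.857887465)/0.041603 = 1.324837
  θ̈ = (θ̇'−θ̇)/dt = (-2.154905663−-1.974519992)/0.041603 = -4.335881
  sinθ=-0.353199, cosθ=0.935548
  F = (M+m)·ẍ + m·l·cosθ·θ̈ − m·l·sinθ·θ̇² = 2.842014 + -0.580519 − -0.197068 = 2.458562
step 7→8:
  ẍ = (ẋ'−ẋ)/dt = (-1.090635972−-0.802770270)/0.041603 = -6.919350
  θ̈ = (θ̇'−θ̇)/dt = (-2.076499860−-2.154905663)/0.041603 = 1.884619
  sinθ=-0.428773, cosθ=0.903412
  F = (M+m)·ẍ + m·l·cosθ·θ̈ − m·l·sinθ·θ̇² = -14.843250 + 0.243659 − -0.284942 = -14.314649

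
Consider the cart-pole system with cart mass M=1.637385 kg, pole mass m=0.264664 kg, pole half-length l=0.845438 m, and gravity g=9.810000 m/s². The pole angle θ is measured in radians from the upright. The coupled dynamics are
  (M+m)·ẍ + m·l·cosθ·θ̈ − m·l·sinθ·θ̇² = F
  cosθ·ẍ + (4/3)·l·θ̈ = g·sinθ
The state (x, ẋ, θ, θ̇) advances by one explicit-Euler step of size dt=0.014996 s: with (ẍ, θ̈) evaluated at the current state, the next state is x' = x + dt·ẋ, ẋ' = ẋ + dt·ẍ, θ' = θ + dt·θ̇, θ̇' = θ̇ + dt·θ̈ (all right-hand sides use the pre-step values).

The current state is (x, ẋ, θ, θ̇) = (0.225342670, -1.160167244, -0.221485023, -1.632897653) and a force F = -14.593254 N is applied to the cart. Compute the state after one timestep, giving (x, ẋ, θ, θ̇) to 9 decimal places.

sinθ=-0.219678612, cosθ=0.975572297
temp = (F + m·l·θ̇²·sinθ)/(M+m) = (-14.593254 + -0.131063675)/1.902049 = -7.741292509
θ̈ = (g·sinθ − cosθ·temp)/(l·(4/3 − m·cos²θ/(M+m))) = 5.315875085
ẍ = temp − m·l·θ̈·cosθ/(M+m) = -8.351375844
Euler: x'=0.225342670+0.014996·-1.160167244=0.207944802, ẋ'=-1.160167244+0.014996·-8.351375844=-1.285404476
       θ'=-0.221485023+0.014996·-1.632897653=-0.245971956, θ̇'=-1.632897653+0.014996·5.315875085=-1.553180790

(0.207944802, -1.285404476, -0.245971956, -1.553180790)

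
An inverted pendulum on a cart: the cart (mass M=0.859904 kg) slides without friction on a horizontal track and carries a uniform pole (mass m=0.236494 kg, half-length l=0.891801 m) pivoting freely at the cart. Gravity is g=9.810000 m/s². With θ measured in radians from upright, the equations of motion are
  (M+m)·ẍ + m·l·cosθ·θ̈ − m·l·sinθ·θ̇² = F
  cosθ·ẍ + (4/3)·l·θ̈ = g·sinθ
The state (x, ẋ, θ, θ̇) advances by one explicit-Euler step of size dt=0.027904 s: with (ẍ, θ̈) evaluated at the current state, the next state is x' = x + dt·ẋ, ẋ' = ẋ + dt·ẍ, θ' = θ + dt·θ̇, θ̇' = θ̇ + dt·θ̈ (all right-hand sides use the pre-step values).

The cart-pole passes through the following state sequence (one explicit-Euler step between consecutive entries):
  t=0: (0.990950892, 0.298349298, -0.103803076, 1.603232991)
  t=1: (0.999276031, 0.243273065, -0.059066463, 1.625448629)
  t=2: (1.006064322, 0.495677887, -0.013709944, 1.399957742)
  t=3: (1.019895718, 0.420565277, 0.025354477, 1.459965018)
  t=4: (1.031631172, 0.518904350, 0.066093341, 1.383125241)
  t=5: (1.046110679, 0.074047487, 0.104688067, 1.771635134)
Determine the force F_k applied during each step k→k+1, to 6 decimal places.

F_0 = -1.940865 N
F_1 = 8.248985 N
F_2 = -2.492134 N
F_3 = 3.271933 N
F_4 = -14.575822 N

step 0→1:
  ẍ = (ẋ'−ẋ)/dt = (0.243273065−0.298349298)/0.027904 = -1.973776
  θ̈ = (θ̇'−θ̇)/dt = (1.625448629−1.603232991)/0.027904 = 0.796145
  sinθ=-0.103617, cosθ=0.994617
  F = (M+m)·ẍ + m·l·cosθ·θ̈ − m·l·sinθ·θ̇² = -2.164044 + 0.167008 − -0.056171 = -1.940865
step 1→2:
  ẍ = (ẋ'−ẋ)/dt = (0.495677887−0.243273065)/0.027904 = 9.045471
  θ̈ = (θ̇'−θ̇)/dt = (1.399957742−1.625448629)/0.027904 = -8.080952
  sinθ=-0.059032, cosθ=0.998256
  F = (M+m)·ẍ + m·l·cosθ·θ̈ − m·l·sinθ·θ̇² = 9.917436 + -1.701346 − -0.032894 = 8.248985
step 2→3:
  ẍ = (ẋ'−ẋ)/dt = (0.420565277−0.495677887)/0.027904 = -2.691822
  θ̈ = (θ̇'−θ̇)/dt = (1.459965018−1.399957742)/0.027904 = 2.150490
  sinθ=-0.013710, cosθ=0.999906
  F = (M+m)·ẍ + m·l·cosθ·θ̈ − m·l·sinθ·θ̇² = -2.951309 + 0.453508 − -0.005667 = -2.492134
step 3→4:
  ẍ = (ẋ'−ẋ)/dt = (0.518904350−0.420565277)/0.027904 = 3.524193
  θ̈ = (θ̇'−θ̇)/dt = (1.383125241−1.459965018)/0.027904 = -2.753719
  sinθ=0.025352, cosθ=0.999679
  F = (M+m)·ẍ + m·l·cosθ·θ̈ − m·l·sinθ·θ̇² = 3.863918 + -0.580588 − 0.011397 = 3.271933
step 4→5:
  ẍ = (ẋ'−ẋ)/dt = (0.074047487−0.518904350)/0.027904 = -15.942405
  θ̈ = (θ̇'−θ̇)/dt = (1.771635134−1.383125241)/0.027904 = 13.923090
  sinθ=0.066045, cosθ=0.997817
  F = (M+m)·ẍ + m·l·cosθ·θ̈ − m·l·sinθ·θ̇² = -17.479221 + 2.930046 − 0.026647 = -14.575822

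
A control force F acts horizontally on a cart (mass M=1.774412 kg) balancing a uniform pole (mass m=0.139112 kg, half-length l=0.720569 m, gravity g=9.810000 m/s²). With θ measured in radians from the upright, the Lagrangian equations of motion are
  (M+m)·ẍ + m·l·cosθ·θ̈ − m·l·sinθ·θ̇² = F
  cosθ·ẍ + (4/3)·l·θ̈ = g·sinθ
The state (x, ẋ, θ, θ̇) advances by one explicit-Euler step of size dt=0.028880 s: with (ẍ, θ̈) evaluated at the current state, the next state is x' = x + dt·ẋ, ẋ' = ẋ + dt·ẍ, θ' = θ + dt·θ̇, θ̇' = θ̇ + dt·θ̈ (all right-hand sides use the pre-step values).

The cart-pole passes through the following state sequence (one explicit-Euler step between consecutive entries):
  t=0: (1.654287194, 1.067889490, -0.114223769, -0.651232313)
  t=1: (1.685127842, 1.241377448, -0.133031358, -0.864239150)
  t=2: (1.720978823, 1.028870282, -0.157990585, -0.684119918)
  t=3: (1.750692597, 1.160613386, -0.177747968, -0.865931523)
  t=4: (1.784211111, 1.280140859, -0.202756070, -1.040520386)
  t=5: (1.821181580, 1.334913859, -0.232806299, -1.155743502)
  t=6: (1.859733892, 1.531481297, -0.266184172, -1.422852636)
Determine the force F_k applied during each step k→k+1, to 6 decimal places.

step 0→1:
  ẍ = (ẋ'−ẋ)/dt = (1.241377448−1.067889490)/0.028880 = 6.007201
  θ̈ = (θ̇'−θ̇)/dt = (-0.864239150−-0.651232313)/0.028880 = -7.375583
  sinθ=-0.113976, cosθ=0.993484
  F = (M+m)·ẍ + m·l·cosθ·θ̈ − m·l·sinθ·θ̇² = 11.494923 + -0.734509 − -0.004845 = 10.765259
step 1→2:
  ẍ = (ẋ'−ẋ)/dt = (1.028870282−1.241377448)/0.028880 = -7.358281
  θ̈ = (θ̇'−θ̇)/dt = (-0.684119918−-0.864239150)/0.028880 = 6.236816
  sinθ=-0.132639, cosθ=0.991164
  F = (M+m)·ẍ + m·l·cosθ·θ̈ − m·l·sinθ·θ̇² = -14.080248 + 0.619653 − -0.009931 = -13.450664
step 2→3:
  ẍ = (ẋ'−ẋ)/dt = (1.160613386−1.028870282)/0.028880 = 4.561742
  θ̈ = (θ̇'−θ̇)/dt = (-0.865931523−-0.684119918)/0.028880 = -6.295416
  sinθ=-0.157334, cosθ=0.987545
  F = (M+m)·ẍ + m·l·cosθ·θ̈ − m·l·sinθ·θ̇² = 8.729002 + -0.623192 − -0.007381 = 8.113192
step 3→4:
  ẍ = (ẋ'−ẋ)/dt = (1.280140859−1.160613386)/0.028880 = 4.138763
  θ̈ = (θ̇'−θ̇)/dt = (-1.040520386−-0.865931523)/0.028880 = -6.045321
  sinθ=-0.176813, cosθ=0.984244
  F = (M+m)·ẍ + m·l·cosθ·θ̈ − m·l·sinθ·θ̇² = 7.919622 + -0.596434 − -0.013290 = 7.336478
step 4→5:
  ẍ = (ẋ'−ẋ)/dt = (1.334913859−1.280140859)/0.028880 = 1.896572
  θ̈ = (θ̇'−θ̇)/dt = (-1.155743502−-1.040520386)/0.028880 = -3.989720
  sinθ=-0.201370, cosθ=0.979515
  F = (M+m)·ẍ + m·l·cosθ·θ̈ − m·l·sinθ·θ̇² = 3.629136 + -0.391736 − -0.021854 = 3.259254
step 5→6:
  ẍ = (ẋ'−ẋ)/dt = (1.531481297−1.334913859)/0.028880 = 6.806352
  θ̈ = (θ̇'−θ̇)/dt = (-1.422852636−-1.155743502)/0.028880 = -9.248931
  sinθ=-0.230709, cosθ=0.973023
  F = (M+m)·ẍ + m·l·cosθ·θ̈ − m·l·sinθ·θ̇² = 13.024117 + -0.902100 − -0.030891 = 12.152908

F_0 = 10.765259 N
F_1 = -13.450664 N
F_2 = 8.113192 N
F_3 = 7.336478 N
F_4 = 3.259254 N
F_5 = 12.152908 N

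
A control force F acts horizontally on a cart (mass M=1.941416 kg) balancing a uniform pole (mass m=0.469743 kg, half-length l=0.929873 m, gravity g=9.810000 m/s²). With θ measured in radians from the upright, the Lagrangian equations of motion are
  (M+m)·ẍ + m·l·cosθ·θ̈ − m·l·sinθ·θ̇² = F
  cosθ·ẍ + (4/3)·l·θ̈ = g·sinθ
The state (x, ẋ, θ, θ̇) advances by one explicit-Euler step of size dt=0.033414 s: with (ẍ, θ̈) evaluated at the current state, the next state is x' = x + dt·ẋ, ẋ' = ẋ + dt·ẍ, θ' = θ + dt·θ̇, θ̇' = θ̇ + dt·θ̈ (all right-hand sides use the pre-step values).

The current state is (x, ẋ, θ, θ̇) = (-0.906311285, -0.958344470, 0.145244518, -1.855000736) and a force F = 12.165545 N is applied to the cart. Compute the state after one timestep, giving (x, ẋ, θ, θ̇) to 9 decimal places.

sinθ=0.144734377, cosθ=0.989470545
temp = (F + m·l·θ̇²·sinθ)/(M+m) = (12.165545 + 0.217542354)/2.411159 = 5.135740677
θ̈ = (g·sinθ − cosθ·temp)/(l·(4/3 − m·cos²θ/(M+m))) = -3.446524684
ẍ = temp − m·l·θ̈·cosθ/(M+m) = 5.753532802
Euler: x'=-0.906311285+0.033414·-0.958344470=-0.938333407, ẋ'=-0.958344470+0.033414·5.753532802=-0.766095925
       θ'=0.145244518+0.033414·-1.855000736=0.083261523, θ̇'=-1.855000736+0.033414·-3.446524684=-1.970162912

(-0.938333407, -0.766095925, 0.083261523, -1.970162912)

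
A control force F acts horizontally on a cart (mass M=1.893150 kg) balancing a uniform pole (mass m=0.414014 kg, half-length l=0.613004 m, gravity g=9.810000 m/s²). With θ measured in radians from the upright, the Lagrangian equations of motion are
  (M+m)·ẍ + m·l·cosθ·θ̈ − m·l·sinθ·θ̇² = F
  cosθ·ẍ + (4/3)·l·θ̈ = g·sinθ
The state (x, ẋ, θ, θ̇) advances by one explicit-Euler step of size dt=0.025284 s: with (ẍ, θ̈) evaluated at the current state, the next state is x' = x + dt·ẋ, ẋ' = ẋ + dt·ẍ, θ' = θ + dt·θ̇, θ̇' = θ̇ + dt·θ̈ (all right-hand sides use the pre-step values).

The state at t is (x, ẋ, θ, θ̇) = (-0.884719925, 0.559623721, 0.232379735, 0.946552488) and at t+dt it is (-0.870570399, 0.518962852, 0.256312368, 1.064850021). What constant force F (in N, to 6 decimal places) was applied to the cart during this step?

F = -2.607155 N

ẍ = (ẋ'−ẋ)/dt = (0.518962852−0.559623721)/0.025284 = -1.608166
θ̈ = (θ̇'−θ̇)/dt = (1.064850021−0.946552488)/0.025284 = 4.678751
sinθ=0.230294, cosθ=0.973121
F = (M+m)·ẍ + m·l·cosθ·θ̈ − m·l·sinθ·θ̇² = -3.710303 + 1.155514 − 0.052366 = -2.607155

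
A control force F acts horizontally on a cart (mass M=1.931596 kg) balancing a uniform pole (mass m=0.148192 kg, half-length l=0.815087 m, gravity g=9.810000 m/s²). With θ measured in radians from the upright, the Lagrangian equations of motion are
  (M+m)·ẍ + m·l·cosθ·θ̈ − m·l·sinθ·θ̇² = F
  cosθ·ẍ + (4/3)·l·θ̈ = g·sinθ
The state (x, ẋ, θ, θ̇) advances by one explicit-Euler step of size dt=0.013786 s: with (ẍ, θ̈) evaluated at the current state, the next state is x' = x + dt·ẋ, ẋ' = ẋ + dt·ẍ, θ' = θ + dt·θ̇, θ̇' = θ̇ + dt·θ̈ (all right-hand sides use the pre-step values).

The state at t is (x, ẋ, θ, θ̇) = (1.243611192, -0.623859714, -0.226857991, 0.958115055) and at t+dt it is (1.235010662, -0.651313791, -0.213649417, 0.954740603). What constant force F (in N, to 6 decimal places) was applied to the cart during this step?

F = -4.145655 N

ẍ = (ẋ'−ẋ)/dt = (-0.651313791−-0.623859714)/0.013786 = -1.991446
θ̈ = (θ̇'−θ̇)/dt = (0.954740603−0.958115055)/0.013786 = -0.244774
sinθ=-0.224917, cosθ=0.974378
F = (M+m)·ẍ + m·l·cosθ·θ̈ − m·l·sinθ·θ̇² = -4.141786 + -0.028809 − -0.024939 = -4.145655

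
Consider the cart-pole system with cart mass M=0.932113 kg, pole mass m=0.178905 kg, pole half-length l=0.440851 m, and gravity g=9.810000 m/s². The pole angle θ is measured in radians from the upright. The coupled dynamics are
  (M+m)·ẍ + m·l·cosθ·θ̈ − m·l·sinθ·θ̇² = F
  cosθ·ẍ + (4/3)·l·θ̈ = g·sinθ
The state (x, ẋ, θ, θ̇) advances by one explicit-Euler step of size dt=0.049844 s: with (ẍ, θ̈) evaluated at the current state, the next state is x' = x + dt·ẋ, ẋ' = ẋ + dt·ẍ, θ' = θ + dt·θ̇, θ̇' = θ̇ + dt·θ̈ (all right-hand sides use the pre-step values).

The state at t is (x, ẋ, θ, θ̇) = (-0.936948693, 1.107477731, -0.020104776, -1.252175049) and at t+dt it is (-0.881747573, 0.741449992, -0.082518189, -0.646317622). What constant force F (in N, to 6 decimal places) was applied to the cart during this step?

ẍ = (ẋ'−ẋ)/dt = (0.741449992−1.107477731)/0.049844 = -7.343466
θ̈ = (θ̇'−θ̇)/dt = (-0.646317622−-1.252175049)/0.049844 = 12.155072
sinθ=-0.020103, cosθ=0.999798
F = (M+m)·ẍ + m·l·cosθ·θ̈ − m·l·sinθ·θ̇² = -8.158723 + 0.958482 − -0.002486 = -7.197755

F = -7.197755 N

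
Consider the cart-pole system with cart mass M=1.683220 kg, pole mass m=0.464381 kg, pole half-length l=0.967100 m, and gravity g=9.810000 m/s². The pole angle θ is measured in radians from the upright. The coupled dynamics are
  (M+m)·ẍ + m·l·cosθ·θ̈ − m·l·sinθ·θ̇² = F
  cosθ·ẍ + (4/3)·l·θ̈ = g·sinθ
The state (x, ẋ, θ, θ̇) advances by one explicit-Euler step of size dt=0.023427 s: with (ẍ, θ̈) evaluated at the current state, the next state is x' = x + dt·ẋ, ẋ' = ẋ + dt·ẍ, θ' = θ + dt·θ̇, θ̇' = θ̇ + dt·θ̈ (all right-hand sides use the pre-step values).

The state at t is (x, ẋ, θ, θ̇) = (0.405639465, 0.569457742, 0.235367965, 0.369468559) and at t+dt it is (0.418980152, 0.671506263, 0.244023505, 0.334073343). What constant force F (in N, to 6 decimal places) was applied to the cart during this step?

ẍ = (ẋ'−ẋ)/dt = (0.671506263−0.569457742)/0.023427 = 4.356022
θ̈ = (θ̇'−θ̇)/dt = (0.334073343−0.369468559)/0.023427 = -1.510873
sinθ=0.233201, cosθ=0.972429
F = (M+m)·ẍ + m·l·cosθ·θ̈ − m·l·sinθ·θ̇² = 9.354997 + -0.659829 − 0.014297 = 8.680871

F = 8.680871 N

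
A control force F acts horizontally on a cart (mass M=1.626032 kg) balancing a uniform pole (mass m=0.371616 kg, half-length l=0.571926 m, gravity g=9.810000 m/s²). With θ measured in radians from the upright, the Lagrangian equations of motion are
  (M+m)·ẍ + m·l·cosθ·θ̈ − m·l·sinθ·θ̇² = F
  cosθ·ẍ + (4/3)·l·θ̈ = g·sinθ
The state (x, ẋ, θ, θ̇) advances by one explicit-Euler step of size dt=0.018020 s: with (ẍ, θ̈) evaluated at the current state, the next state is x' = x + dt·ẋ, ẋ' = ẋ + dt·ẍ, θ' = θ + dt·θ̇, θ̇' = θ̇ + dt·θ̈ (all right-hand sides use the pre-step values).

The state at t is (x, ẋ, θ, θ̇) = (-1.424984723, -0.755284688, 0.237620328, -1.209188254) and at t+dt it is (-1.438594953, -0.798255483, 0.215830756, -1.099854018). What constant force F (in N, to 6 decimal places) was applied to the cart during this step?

ẍ = (ẋ'−ẋ)/dt = (-0.798255483−-0.755284688)/0.018020 = -2.384617
θ̈ = (θ̇'−θ̇)/dt = (-1.099854018−-1.209188254)/0.018020 = 6.067383
sinθ=0.235390, cosθ=0.971901
F = (M+m)·ẍ + m·l·cosθ·θ̈ − m·l·sinθ·θ̇² = -4.763625 + 1.253307 − 0.073149 = -3.583467

F = -3.583467 N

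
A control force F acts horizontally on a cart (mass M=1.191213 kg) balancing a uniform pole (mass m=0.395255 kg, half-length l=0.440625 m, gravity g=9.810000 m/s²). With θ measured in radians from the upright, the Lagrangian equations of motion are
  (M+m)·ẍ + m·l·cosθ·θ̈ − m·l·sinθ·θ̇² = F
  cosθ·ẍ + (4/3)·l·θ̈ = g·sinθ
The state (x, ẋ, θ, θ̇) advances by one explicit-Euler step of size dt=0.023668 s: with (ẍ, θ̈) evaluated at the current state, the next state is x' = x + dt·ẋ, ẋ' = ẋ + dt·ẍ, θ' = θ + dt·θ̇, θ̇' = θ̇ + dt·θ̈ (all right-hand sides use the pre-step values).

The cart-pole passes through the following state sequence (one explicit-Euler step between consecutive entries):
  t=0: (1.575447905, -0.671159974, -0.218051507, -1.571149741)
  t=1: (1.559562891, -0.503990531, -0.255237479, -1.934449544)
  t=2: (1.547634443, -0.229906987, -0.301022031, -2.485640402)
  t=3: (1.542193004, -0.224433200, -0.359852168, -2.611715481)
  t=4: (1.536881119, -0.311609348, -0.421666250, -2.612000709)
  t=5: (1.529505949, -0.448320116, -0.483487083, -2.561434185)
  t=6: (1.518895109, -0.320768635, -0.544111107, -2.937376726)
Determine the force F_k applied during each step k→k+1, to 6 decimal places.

F_0 = 8.688371 N
F_1 = 14.611886 N
F_2 = -0.200052 N
F_3 = -5.427069 N
F_4 = -8.337924 N
F_5 = 6.631704 N

step 0→1:
  ẍ = (ẋ'−ẋ)/dt = (-0.503990531−-0.671159974)/0.023668 = 7.063100
  θ̈ = (θ̇'−θ̇)/dt = (-1.934449544−-1.571149741)/0.023668 = -15.349831
  sinθ=-0.216328, cosθ=0.976321
  F = (M+m)·ẍ + m·l·cosθ·θ̈ − m·l·sinθ·θ̇² = 11.205382 + -2.610013 − -0.093002 = 8.688371
step 1→2:
  ẍ = (ẋ'−ẋ)/dt = (-0.229906987−-0.503990531)/0.023668 = 11.580342
  θ̈ = (θ̇'−θ̇)/dt = (-2.485640402−-1.934449544)/0.023668 = -23.288443
  sinθ=-0.252475, cosθ=0.967603
  F = (M+m)·ẍ + m·l·cosθ·θ̈ − m·l·sinθ·θ̇² = 18.371843 + -3.924500 − -0.164543 = 14.611886
step 2→3:
  ẍ = (ẋ'−ẋ)/dt = (-0.224433200−-0.229906987)/0.023668 = 0.231274
  θ̈ = (θ̇'−θ̇)/dt = (-2.611715481−-2.485640402)/0.023668 = -5.326816
  sinθ=-0.296496, cosθ=0.955034
  F = (M+m)·ẍ + m·l·cosθ·θ̈ − m·l·sinθ·θ̇² = 0.366908 + -0.885999 − -0.319038 = -0.200052
step 3→4:
  ẍ = (ẋ'−ẋ)/dt = (-0.311609348−-0.224433200)/0.023668 = -3.683292
  θ̈ = (θ̇'−θ̇)/dt = (-2.612000709−-2.611715481)/0.023668 = -0.012051
  sinθ=-0.352136, cosθ=0.935949
  F = (M+m)·ẍ + m·l·cosθ·θ̈ − m·l·sinθ·θ̇² = -5.843424 + -0.001964 − -0.418320 = -5.427069
step 4→5:
  ẍ = (ẋ'−ẋ)/dt = (-0.448320116−-0.311609348)/0.023668 = -5.776186
  θ̈ = (θ̇'−θ̇)/dt = (-2.561434185−-2.612000709)/0.023668 = 2.136493
  sinθ=-0.409281, cosθ=0.912408
  F = (M+m)·ẍ + m·l·cosθ·θ̈ − m·l·sinθ·θ̇² = -9.163734 + 0.339498 − -0.486312 = -8.337924
step 5→6:
  ẍ = (ẋ'−ẋ)/dt = (-0.320768635−-0.448320116)/0.023668 = 5.389196
  θ̈ = (θ̇'−θ̇)/dt = (-2.937376726−-2.561434185)/0.023668 = -15.884001
  sinθ=-0.464869, cosθ=0.885379
  F = (M+m)·ẍ + m·l·cosθ·θ̈ − m·l·sinθ·θ̇² = 8.549786 + -2.449265 − -0.531183 = 6.631704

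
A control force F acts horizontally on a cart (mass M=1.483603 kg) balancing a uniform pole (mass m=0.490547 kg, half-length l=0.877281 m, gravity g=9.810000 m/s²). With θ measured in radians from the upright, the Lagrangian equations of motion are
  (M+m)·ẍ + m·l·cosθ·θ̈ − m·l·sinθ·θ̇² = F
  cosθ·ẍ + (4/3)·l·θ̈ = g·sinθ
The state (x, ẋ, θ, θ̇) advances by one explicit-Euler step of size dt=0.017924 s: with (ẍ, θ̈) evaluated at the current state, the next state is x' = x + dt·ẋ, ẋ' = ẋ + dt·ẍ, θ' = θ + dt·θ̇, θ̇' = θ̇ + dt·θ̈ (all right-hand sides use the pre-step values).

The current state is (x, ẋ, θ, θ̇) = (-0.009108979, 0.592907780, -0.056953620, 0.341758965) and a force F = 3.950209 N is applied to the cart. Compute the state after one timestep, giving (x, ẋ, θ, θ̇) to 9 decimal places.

(0.001518300, 0.639210647, -0.050827932, 0.293681338)

sinθ=-0.056922835, cosθ=0.998378581
temp = (F + m·l·θ̇²·sinθ)/(M+m) = (3.950209 + -0.002861183)/1.974150 = 1.999517674
θ̈ = (g·sinθ − cosθ·temp)/(l·(4/3 − m·cos²θ/(M+m))) = -2.682304583
ẍ = temp − m·l·θ̈·cosθ/(M+m) = 2.583288714
Euler: x'=-0.009108979+0.017924·0.592907780=0.001518300, ẋ'=0.592907780+0.017924·2.583288714=0.639210647
       θ'=-0.056953620+0.017924·0.341758965=-0.050827932, θ̇'=0.341758965+0.017924·-2.682304583=0.293681338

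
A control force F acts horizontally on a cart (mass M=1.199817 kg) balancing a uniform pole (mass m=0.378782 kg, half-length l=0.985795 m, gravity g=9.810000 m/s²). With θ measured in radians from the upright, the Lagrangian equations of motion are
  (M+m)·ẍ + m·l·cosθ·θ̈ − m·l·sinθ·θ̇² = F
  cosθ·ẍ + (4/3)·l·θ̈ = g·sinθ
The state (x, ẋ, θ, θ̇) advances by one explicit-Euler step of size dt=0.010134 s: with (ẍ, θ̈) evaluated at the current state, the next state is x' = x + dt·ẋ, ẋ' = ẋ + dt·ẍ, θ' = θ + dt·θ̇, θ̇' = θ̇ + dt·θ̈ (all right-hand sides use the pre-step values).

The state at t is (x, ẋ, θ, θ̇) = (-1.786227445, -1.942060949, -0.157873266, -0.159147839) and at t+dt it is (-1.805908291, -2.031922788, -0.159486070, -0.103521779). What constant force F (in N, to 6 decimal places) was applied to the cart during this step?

F = -11.972390 N

ẍ = (ẋ'−ẋ)/dt = (-2.031922788−-1.942060949)/0.010134 = -8.867361
θ̈ = (θ̇'−θ̇)/dt = (-0.103521779−-0.159147839)/0.010134 = 5.489053
sinθ=-0.157218, cosθ=0.987564
F = (M+m)·ẍ + m·l·cosθ·θ̈ − m·l·sinθ·θ̇² = -13.998008 + 2.024131 − -0.001487 = -11.972390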